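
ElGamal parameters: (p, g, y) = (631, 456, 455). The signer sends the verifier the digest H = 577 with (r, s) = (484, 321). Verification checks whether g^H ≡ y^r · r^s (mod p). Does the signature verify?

does not verify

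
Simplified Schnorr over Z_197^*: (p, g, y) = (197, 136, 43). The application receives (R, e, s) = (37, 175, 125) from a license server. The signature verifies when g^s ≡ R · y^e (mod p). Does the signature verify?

does not verify

g^s mod p:
Squares mod 197: 136^1≡136, 136^2≡175, 136^4≡90, 136^8≡23, 136^16≡135, 136^32≡101, 136^64≡154
125 = 64 + 32 + 16 + 8 + 4 + 1, so 136^125 ≡ 154·101·135·23·90·136 ≡ 163 (mod 197)
R · y^e mod p:
Squares mod 197: 43^1≡43, 43^2≡76, 43^4≡63, 43^8≡29, 43^16≡53, 43^32≡51, 43^64≡40, 43^128≡24
175 = 128 + 32 + 8 + 4 + 2 + 1, so 43^175 ≡ 24·51·29·63·76·43 ≡ 93 (mod 197)
37·93 = 3441 ≡ 92 (mod 197)
163 ≠ 92; the check fails.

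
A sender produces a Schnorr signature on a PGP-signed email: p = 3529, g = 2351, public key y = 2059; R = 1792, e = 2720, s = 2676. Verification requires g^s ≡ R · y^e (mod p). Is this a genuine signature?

g^s mod p:
2351^2676 mod 3529 = 440
R · y^e mod p:
2059^2720 mod 3529 = 16
1792·16 = 28672 ≡ 440 (mod 3529)
440 ≡ 440 (mod 3529); signature holds.

genuine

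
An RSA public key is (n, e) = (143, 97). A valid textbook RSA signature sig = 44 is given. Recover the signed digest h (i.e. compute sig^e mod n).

Squares mod 143: sig^1≡44, sig^2≡77, sig^4≡66, sig^8≡66, sig^16≡66, sig^32≡66, sig^64≡66
97 = 64 + 32 + 1, so sig^97 ≡ 66·66·44 ≡ 44 (mod 143)

44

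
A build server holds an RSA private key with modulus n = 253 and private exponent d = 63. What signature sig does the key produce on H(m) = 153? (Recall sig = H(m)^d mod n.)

65

(H(m))^2 ≡ 153^2 = 23409 ≡ 133
(H(m))^4 ≡ 133^2 = 17689 ≡ 232
(H(m))^8 ≡ 232^2 = 53824 ≡ 188
(H(m))^16 ≡ 188^2 = 35344 ≡ 177
(H(m))^32 ≡ 177^2 = 31329 ≡ 210
63 = 32 + 16 + 8 + 4 + 2 + 1, so (H(m))^63 ≡ 210·177·188·232·133·153 ≡ 65 (mod 253)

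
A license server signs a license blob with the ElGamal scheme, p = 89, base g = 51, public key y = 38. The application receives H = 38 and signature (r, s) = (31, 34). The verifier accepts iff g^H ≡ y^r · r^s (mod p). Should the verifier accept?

reject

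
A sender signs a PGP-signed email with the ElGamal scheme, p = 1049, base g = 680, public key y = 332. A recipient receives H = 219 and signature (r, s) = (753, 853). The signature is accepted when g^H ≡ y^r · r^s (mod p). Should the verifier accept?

reject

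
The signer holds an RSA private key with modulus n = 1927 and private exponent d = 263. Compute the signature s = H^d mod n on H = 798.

H^2 ≡ 798^2 = 636804 ≡ 894
H^4 ≡ 894^2 = 799236 ≡ 1458
H^8 ≡ 1458^2 = 2125764 ≡ 283
H^16 ≡ 283^2 = 80089 ≡ 1082
H^32 ≡ 1082^2 = 1170724 ≡ 1035
H^64 ≡ 1035^2 = 1071225 ≡ 1740
H^128 ≡ 1740^2 = 3027600 ≡ 283
H^256 ≡ 283^2 = 80089 ≡ 1082
263 = 256 + 4 + 2 + 1, so H^263 ≡ 1082·1458·894·798 ≡ 234 (mod 1927)

234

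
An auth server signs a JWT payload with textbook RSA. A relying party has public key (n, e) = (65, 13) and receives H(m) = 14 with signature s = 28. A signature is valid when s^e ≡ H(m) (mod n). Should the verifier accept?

s^13 mod 65 = 28
28 ≠ 14, so verification fails.

reject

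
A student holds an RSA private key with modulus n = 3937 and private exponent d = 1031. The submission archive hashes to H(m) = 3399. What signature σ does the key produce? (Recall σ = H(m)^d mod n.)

1061

(H(m))^2 ≡ 3399^2 = 11553201 ≡ 2043
(H(m))^4 ≡ 2043^2 = 4173849 ≡ 629
(H(m))^8 ≡ 629^2 = 395641 ≡ 1941
(H(m))^16 ≡ 1941^2 = 3767481 ≡ 3709
(H(m))^32 ≡ 3709^2 = 13756681 ≡ 803
(H(m))^64 ≡ 803^2 = 644809 ≡ 3078
(H(m))^128 ≡ 3078^2 = 9474084 ≡ 1662
(H(m))^256 ≡ 1662^2 = 2762244 ≡ 2407
(H(m))^512 ≡ 2407^2 = 5793649 ≡ 2322
(H(m))^1024 ≡ 2322^2 = 5391684 ≡ 1931
1031 = 1024 + 4 + 2 + 1, so (H(m))^1031 ≡ 1931·629·2043·3399 ≡ 1061 (mod 3937)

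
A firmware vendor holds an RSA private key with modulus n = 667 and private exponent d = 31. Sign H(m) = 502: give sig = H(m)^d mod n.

33

(H(m))^31 mod 667 = 33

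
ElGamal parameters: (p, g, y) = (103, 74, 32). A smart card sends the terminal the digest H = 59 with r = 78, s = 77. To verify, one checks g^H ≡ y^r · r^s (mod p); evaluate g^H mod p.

12

Squares mod 103: 74^1≡74, 74^2≡17, 74^4≡83, 74^8≡91, 74^16≡41, 74^32≡33
59 = 32 + 16 + 8 + 2 + 1, so 74^59 ≡ 33·41·91·17·74 ≡ 12 (mod 103)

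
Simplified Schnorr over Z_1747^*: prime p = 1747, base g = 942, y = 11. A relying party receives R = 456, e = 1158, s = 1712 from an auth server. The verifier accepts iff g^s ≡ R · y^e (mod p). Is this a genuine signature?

g^s mod p:
942^2 = 887364 ≡ 1635
942^4 ≡ 1635^2 = 2673225 ≡ 315
942^8 ≡ 315^2 = 99225 ≡ 1393
942^16 ≡ 1393^2 = 1940449 ≡ 1279
942^32 ≡ 1279^2 = 1635841 ≡ 649
942^64 ≡ 649^2 = 421201 ≡ 174
942^128 ≡ 174^2 = 30276 ≡ 577
942^256 ≡ 577^2 = 332929 ≡ 999
942^512 ≡ 999^2 = 998001 ≡ 464
942^1024 ≡ 464^2 = 215296 ≡ 415
1712 = 1024 + 512 + 128 + 32 + 16, so 942^1712 ≡ 415·464·577·649·1279 ≡ 191 (mod 1747)
R · y^e mod p:
11^2 = 121
11^4 ≡ 121^2 = 14641 ≡ 665
11^8 ≡ 665^2 = 442225 ≡ 234
11^16 ≡ 234^2 = 54756 ≡ 599
11^32 ≡ 599^2 = 358801 ≡ 666
11^64 ≡ 666^2 = 443556 ≡ 1565
11^128 ≡ 1565^2 = 2449225 ≡ 1678
11^256 ≡ 1678^2 = 2815684 ≡ 1267
11^512 ≡ 1267^2 = 1605289 ≡ 1543
11^1024 ≡ 1543^2 = 2380849 ≡ 1435
1158 = 1024 + 128 + 4 + 2, so 11^1158 ≡ 1435·1678·665·121 ≡ 441 (mod 1747)
456·441 = 201096 ≡ 191 (mod 1747)
191 ≡ 191 (mod 1747); signature holds.

genuine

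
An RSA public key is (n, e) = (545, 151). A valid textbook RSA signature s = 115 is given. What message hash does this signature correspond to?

s^151 mod 545 = 95

95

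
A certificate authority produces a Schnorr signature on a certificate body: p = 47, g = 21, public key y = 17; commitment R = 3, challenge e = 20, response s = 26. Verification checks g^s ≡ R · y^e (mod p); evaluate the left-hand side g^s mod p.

2

21^2 = 441 ≡ 18
21^4 ≡ 18^2 = 324 ≡ 42
21^8 ≡ 42^2 = 1764 ≡ 25
21^16 ≡ 25^2 = 625 ≡ 14
26 = 16 + 8 + 2, so 21^26 ≡ 14·25·18 ≡ 2 (mod 47)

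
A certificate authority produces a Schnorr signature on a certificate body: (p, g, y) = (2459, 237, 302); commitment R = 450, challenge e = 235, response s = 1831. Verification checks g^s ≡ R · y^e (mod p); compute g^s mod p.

1930

Squares mod 2459: 237^1≡237, 237^2≡2071, 237^4≡545, 237^8≡1945, 237^16≡1083, 237^32≡2405, 237^64≡457, 237^128≡2293, 237^256≡507, 237^512≡1313, 237^1024≡210
1831 = 1024 + 512 + 256 + 32 + 4 + 2 + 1, so 237^1831 ≡ 210·1313·507·2405·545·2071·237 ≡ 1930 (mod 2459)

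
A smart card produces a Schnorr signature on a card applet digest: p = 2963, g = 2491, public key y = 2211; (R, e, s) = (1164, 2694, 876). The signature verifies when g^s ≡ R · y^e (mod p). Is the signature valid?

g^s mod p:
Squares mod 2963: 2491^1≡2491, 2491^2≡559, 2491^4≡1366, 2491^8≡2229, 2491^16≡2453, 2491^32≡2319, 2491^64≡2879, 2491^128≡1130, 2491^256≡2810, 2491^512≡2668
876 = 512 + 256 + 64 + 32 + 8 + 4, so 2491^876 ≡ 2668·2810·2879·2319·2229·1366 ≡ 558 (mod 2963)
R · y^e mod p:
Squares mod 2963: 2211^1≡2211, 2211^2≡2534, 2211^4≡335, 2211^8≡2594, 2211^16≡2826, 2211^32≡991, 2211^64≡1328, 2211^128≡599, 2211^256≡278, 2211^512≡246, 2211^1024≡1256, 2211^2048≡1220
2694 = 2048 + 512 + 128 + 4 + 2, so 2211^2694 ≡ 1220·246·599·335·2534 ≡ 1821 (mod 2963)
1164·1821 = 2119644 ≡ 1099 (mod 2963)
558 ≠ 1099; the check fails.

invalid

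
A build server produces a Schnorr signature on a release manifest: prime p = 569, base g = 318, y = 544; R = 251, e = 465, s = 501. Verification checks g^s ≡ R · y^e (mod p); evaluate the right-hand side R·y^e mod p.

544^2 = 295936 ≡ 56
544^4 ≡ 56^2 = 3136 ≡ 291
544^8 ≡ 291^2 = 84681 ≡ 469
544^16 ≡ 469^2 = 219961 ≡ 327
544^32 ≡ 327^2 = 106929 ≡ 526
544^64 ≡ 526^2 = 276676 ≡ 142
544^128 ≡ 142^2 = 20164 ≡ 249
544^256 ≡ 249^2 = 62001 ≡ 549
465 = 256 + 128 + 64 + 16 + 1, so 544^465 ≡ 549·249·142·327·544 ≡ 397 (mod 569)
R · y^e ≡ 251·397 = 99647 ≡ 72 (mod 569)

72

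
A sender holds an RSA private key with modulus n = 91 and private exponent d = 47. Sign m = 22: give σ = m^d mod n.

m^47 mod 91 = 29

29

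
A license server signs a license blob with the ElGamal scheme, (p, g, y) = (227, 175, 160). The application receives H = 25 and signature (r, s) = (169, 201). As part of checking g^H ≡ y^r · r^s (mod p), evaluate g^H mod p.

Squares mod 227: 175^1≡175, 175^2≡207, 175^4≡173, 175^8≡192, 175^16≡90
25 = 16 + 8 + 1, so 175^25 ≡ 90·192·175 ≡ 133 (mod 227)

133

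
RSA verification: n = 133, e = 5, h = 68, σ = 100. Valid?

σ^2 ≡ 100^2 = 10000 ≡ 25
σ^4 ≡ 25^2 = 625 ≡ 93
5 = 4 + 1, so σ^5 ≡ 93·100 ≡ 123 (mod 133)
The recovered value 123 does not match the digest 68.

no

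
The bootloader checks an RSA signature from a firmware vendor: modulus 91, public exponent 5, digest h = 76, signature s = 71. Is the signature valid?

invalid

Squares mod 91: s^1≡71, s^2≡36, s^4≡22
5 = 4 + 1, so s^5 ≡ 22·71 ≡ 15 (mod 91)
s^5 mod 91 = 15, but h = 76.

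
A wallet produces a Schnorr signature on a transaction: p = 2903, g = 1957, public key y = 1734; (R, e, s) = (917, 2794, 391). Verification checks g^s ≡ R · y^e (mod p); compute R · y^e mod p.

1679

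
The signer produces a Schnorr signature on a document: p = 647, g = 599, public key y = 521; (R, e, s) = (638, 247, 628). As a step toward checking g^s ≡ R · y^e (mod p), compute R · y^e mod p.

112

Squares mod 647: 521^1≡521, 521^2≡348, 521^4≡115, 521^8≡285, 521^16≡350, 521^32≡217, 521^64≡505, 521^128≡107
247 = 128 + 64 + 32 + 16 + 4 + 2 + 1, so 521^247 ≡ 107·505·217·350·115·348·521 ≡ 347 (mod 647)
R · y^e ≡ 638·347 = 221386 ≡ 112 (mod 647)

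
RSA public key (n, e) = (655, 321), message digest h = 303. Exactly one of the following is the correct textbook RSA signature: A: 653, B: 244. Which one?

A

Candidate A: Squares mod 655: 653^1≡653, 653^2≡4, 653^4≡16, 653^8≡256, 653^16≡36, 653^32≡641, 653^64≡196, 653^128≡426, 653^256≡41; 321 = 256 + 64 + 1, so 653^321 ≡ 41·196·653 ≡ 303 (mod 655)
  → matches h = 303
Candidate B: Squares mod 655: 244^1≡244, 244^2≡586, 244^4≡176, 244^8≡191, 244^16≡456, 244^32≡301, 244^64≡211, 244^128≡636, 244^256≡361; 321 = 256 + 64 + 1, so 244^321 ≡ 361·211·244 ≡ 99 (mod 655)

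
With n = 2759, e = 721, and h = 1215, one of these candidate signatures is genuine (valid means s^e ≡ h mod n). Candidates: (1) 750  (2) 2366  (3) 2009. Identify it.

1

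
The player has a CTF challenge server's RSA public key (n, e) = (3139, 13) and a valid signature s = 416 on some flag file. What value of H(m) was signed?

s^2 ≡ 416^2 = 173056 ≡ 411
s^4 ≡ 411^2 = 168921 ≡ 2554
s^8 ≡ 2554^2 = 6522916 ≡ 74
13 = 8 + 4 + 1, so s^13 ≡ 74·2554·416 ≡ 2942 (mod 3139)

2942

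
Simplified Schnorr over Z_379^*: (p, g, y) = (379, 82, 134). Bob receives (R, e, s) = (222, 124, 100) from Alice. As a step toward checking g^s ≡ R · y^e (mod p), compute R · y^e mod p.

Squares mod 379: 134^1≡134, 134^2≡143, 134^4≡362, 134^8≡289, 134^16≡141, 134^32≡173, 134^64≡367
124 = 64 + 32 + 16 + 8 + 4, so 134^124 ≡ 367·173·141·289·362 ≡ 103 (mod 379)
R · y^e ≡ 222·103 = 22866 ≡ 126 (mod 379)

126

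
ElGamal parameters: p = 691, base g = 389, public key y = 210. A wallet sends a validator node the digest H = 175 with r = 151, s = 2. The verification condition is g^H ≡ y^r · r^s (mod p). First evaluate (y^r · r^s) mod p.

Squares mod 691: 210^1≡210, 210^2≡567, 210^4≡174, 210^8≡563, 210^16≡491, 210^32≡613, 210^64≡556, 210^128≡259
151 = 128 + 16 + 4 + 2 + 1, so 210^151 ≡ 259·491·174·567·210 ≡ 248 (mod 691)
Squares mod 691: 151^1≡151, 151^2≡689
151^2 ≡ 689 (mod 691)
y^r · r^s ≡ 248·689 = 170872 ≡ 195 (mod 691)

195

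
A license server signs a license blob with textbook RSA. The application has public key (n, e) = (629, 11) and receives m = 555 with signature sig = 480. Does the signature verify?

does not verify

sig^2 ≡ 480^2 = 230400 ≡ 186
sig^4 ≡ 186^2 = 34596 ≡ 1
sig^8 ≡ 1^2 = 1
11 = 8 + 2 + 1, so sig^11 ≡ 1·186·480 ≡ 591 (mod 629)
591 ≠ 555, so verification fails.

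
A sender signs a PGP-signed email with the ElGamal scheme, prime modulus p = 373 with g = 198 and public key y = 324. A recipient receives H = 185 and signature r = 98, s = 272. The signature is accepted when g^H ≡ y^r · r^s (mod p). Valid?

Left side g^H mod p:
198^185 mod 373 = 292
Right side y^r · r^s mod p:
324^98 mod 373 = 111
98^272 mod 373 = 9
111·9 = 999 ≡ 253 (mod 373)
292 ≠ 253, so verification fails.

no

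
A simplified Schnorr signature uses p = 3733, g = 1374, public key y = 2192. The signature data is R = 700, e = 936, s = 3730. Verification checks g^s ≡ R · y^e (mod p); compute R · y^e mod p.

2192^2 = 4804864 ≡ 493
2192^4 ≡ 493^2 = 243049 ≡ 404
2192^8 ≡ 404^2 = 163216 ≡ 2697
2192^16 ≡ 2697^2 = 7273809 ≡ 1925
2192^32 ≡ 1925^2 = 3705625 ≡ 2489
2192^64 ≡ 2489^2 = 6195121 ≡ 2074
2192^128 ≡ 2074^2 = 4301476 ≡ 1060
2192^256 ≡ 1060^2 = 1123600 ≡ 3700
2192^512 ≡ 3700^2 = 13690000 ≡ 1089
936 = 512 + 256 + 128 + 32 + 8, so 2192^936 ≡ 1089·3700·1060·2489·2697 ≡ 1819 (mod 3733)
R · y^e ≡ 700·1819 = 1273300 ≡ 347 (mod 3733)

347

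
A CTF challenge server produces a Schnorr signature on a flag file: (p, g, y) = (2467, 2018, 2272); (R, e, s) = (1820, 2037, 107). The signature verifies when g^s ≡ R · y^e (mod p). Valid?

no

g^s mod p:
2018^2 = 4072324 ≡ 1774
2018^4 ≡ 1774^2 = 3147076 ≡ 1651
2018^8 ≡ 1651^2 = 2725801 ≡ 2233
2018^16 ≡ 2233^2 = 4986289 ≡ 482
2018^32 ≡ 482^2 = 232324 ≡ 426
2018^64 ≡ 426^2 = 181476 ≡ 1385
107 = 64 + 32 + 8 + 2 + 1, so 2018^107 ≡ 1385·426·2233·1774·2018 ≡ 684 (mod 2467)
R · y^e mod p:
2272^2 = 5161984 ≡ 1020
2272^4 ≡ 1020^2 = 1040400 ≡ 1793
2272^8 ≡ 1793^2 = 3214849 ≡ 348
2272^16 ≡ 348^2 = 121104 ≡ 221
2272^32 ≡ 221^2 = 48841 ≡ 1968
2272^64 ≡ 1968^2 = 3873024 ≡ 2301
2272^128 ≡ 2301^2 = 5294601 ≡ 419
2272^256 ≡ 419^2 = 175561 ≡ 404
2272^512 ≡ 404^2 = 163216 ≡ 394
2272^1024 ≡ 394^2 = 155236 ≡ 2282
2037 = 1024 + 512 + 256 + 128 + 64 + 32 + 16 + 4 + 1, so 2272^2037 ≡ 2282·394·404·419·2301·1968·221·1793·2272 ≡ 43 (mod 2467)
1820·43 = 78260 ≡ 1783 (mod 2467)
684 ≠ 1783; the check fails.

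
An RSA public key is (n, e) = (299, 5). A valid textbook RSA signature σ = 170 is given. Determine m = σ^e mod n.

261

σ^2 ≡ 170^2 = 28900 ≡ 196
σ^4 ≡ 196^2 = 38416 ≡ 144
5 = 4 + 1, so σ^5 ≡ 144·170 ≡ 261 (mod 299)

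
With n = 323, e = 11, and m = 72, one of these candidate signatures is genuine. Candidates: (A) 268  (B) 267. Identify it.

Candidate A: Squares mod 323: 268^1≡268, 268^2≡118, 268^4≡35, 268^8≡256; 11 = 8 + 2 + 1, so 268^11 ≡ 256·118·268 ≡ 72 (mod 323)
  → matches m = 72
Candidate B: Squares mod 323: 267^1≡267, 267^2≡229, 267^4≡115, 267^8≡305; 11 = 8 + 2 + 1, so 267^11 ≡ 305·229·267 ≡ 210 (mod 323)

A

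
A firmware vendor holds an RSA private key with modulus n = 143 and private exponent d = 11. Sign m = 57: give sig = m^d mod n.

112

m^2 ≡ 57^2 = 3249 ≡ 103
m^4 ≡ 103^2 = 10609 ≡ 27
m^8 ≡ 27^2 = 729 ≡ 14
11 = 8 + 2 + 1, so m^11 ≡ 14·103·57 ≡ 112 (mod 143)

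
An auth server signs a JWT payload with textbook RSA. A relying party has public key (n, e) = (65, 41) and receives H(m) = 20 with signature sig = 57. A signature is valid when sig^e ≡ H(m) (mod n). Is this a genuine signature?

forged

sig^2 ≡ 57^2 = 3249 ≡ 64
sig^4 ≡ 64^2 = 4096 ≡ 1
sig^8 ≡ 1^2 = 1
sig^16 ≡ 1^2 = 1
sig^32 ≡ 1^2 = 1
41 = 32 + 8 + 1, so sig^41 ≡ 1·1·57 ≡ 57 (mod 65)
57 ≠ 20, so verification fails.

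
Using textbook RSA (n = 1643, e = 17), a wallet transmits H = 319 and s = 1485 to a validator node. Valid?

yes

s^2 ≡ 1485^2 = 2205225 ≡ 319
s^4 ≡ 319^2 = 101761 ≡ 1538
s^8 ≡ 1538^2 = 2365444 ≡ 1167
s^16 ≡ 1167^2 = 1361889 ≡ 1485
17 = 16 + 1, so s^17 ≡ 1485·1485 ≡ 319 (mod 1643)
s^17 mod 1643 = 319 matches H.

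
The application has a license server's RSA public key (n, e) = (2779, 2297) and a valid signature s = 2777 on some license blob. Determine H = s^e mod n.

1473

s^2 ≡ 2777^2 = 7711729 ≡ 4
s^4 ≡ 4^2 = 16
s^8 ≡ 16^2 = 256
s^16 ≡ 256^2 = 65536 ≡ 1619
s^32 ≡ 1619^2 = 2621161 ≡ 564
s^64 ≡ 564^2 = 318096 ≡ 1290
s^128 ≡ 1290^2 = 1664100 ≡ 2258
s^256 ≡ 2258^2 = 5098564 ≡ 1878
s^512 ≡ 1878^2 = 3526884 ≡ 333
s^1024 ≡ 333^2 = 110889 ≡ 2508
s^2048 ≡ 2508^2 = 6290064 ≡ 1187
2297 = 2048 + 128 + 64 + 32 + 16 + 8 + 1, so s^2297 ≡ 1187·2258·1290·564·1619·256·2777 ≡ 1473 (mod 2779)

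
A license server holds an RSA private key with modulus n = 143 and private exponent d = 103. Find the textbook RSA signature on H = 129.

116

H^2 ≡ 129^2 = 16641 ≡ 53
H^4 ≡ 53^2 = 2809 ≡ 92
H^8 ≡ 92^2 = 8464 ≡ 27
H^16 ≡ 27^2 = 729 ≡ 14
H^32 ≡ 14^2 = 196 ≡ 53
H^64 ≡ 53^2 = 2809 ≡ 92
103 = 64 + 32 + 4 + 2 + 1, so H^103 ≡ 92·53·92·53·129 ≡ 116 (mod 143)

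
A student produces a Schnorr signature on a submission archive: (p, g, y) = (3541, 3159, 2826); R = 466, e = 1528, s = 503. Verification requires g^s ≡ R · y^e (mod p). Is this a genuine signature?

forged

g^s mod p:
3159^2 = 9979281 ≡ 743
3159^4 ≡ 743^2 = 552049 ≡ 3194
3159^8 ≡ 3194^2 = 10201636 ≡ 15
3159^16 ≡ 15^2 = 225
3159^32 ≡ 225^2 = 50625 ≡ 1051
3159^64 ≡ 1051^2 = 1104601 ≡ 3350
3159^128 ≡ 3350^2 = 11222500 ≡ 1071
3159^256 ≡ 1071^2 = 1147041 ≡ 3298
503 = 256 + 128 + 64 + 32 + 16 + 4 + 2 + 1, so 3159^503 ≡ 3298·1071·3350·1051·225·3194·743·3159 ≡ 2943 (mod 3541)
R · y^e mod p:
2826^2 = 7986276 ≡ 1321
2826^4 ≡ 1321^2 = 1745041 ≡ 2869
2826^8 ≡ 2869^2 = 8231161 ≡ 1877
2826^16 ≡ 1877^2 = 3523129 ≡ 3375
2826^32 ≡ 3375^2 = 11390625 ≡ 2769
2826^64 ≡ 2769^2 = 7667361 ≡ 1096
2826^128 ≡ 1096^2 = 1201216 ≡ 817
2826^256 ≡ 817^2 = 667489 ≡ 1781
2826^512 ≡ 1781^2 = 3171961 ≡ 2766
2826^1024 ≡ 2766^2 = 7650756 ≡ 2196
1528 = 1024 + 256 + 128 + 64 + 32 + 16 + 8, so 2826^1528 ≡ 2196·1781·817·1096·2769·3375·1877 ≡ 827 (mod 3541)
466·827 = 385382 ≡ 2954 (mod 3541)
2943 ≠ 2954; the check fails.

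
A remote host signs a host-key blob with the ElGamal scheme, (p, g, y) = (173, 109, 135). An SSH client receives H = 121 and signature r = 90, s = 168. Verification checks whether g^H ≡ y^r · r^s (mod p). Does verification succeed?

Left side g^H mod p:
109^121 mod 173 = 84
Right side y^r · r^s mod p:
135^90 mod 173 = 140
90^168 mod 173 = 164
140·164 = 22960 ≡ 124 (mod 173)
84 ≠ 124, so verification fails.

fails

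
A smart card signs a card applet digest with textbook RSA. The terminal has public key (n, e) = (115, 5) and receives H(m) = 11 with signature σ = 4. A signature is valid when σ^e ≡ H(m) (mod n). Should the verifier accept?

reject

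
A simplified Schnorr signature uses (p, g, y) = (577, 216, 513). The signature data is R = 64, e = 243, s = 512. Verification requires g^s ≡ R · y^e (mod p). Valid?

g^s mod p:
216^2 = 46656 ≡ 496
216^4 ≡ 496^2 = 246016 ≡ 214
216^8 ≡ 214^2 = 45796 ≡ 213
216^16 ≡ 213^2 = 45369 ≡ 363
216^32 ≡ 363^2 = 131769 ≡ 213
216^64 ≡ 213^2 = 45369 ≡ 363
216^128 ≡ 363^2 = 131769 ≡ 213
216^256 ≡ 213^2 = 45369 ≡ 363
216^512 ≡ 363^2 = 131769 ≡ 213
R · y^e mod p:
513^2 = 263169 ≡ 57
513^4 ≡ 57^2 = 3249 ≡ 364
513^8 ≡ 364^2 = 132496 ≡ 363
513^16 ≡ 363^2 = 131769 ≡ 213
513^32 ≡ 213^2 = 45369 ≡ 363
513^64 ≡ 363^2 = 131769 ≡ 213
513^128 ≡ 213^2 = 45369 ≡ 363
243 = 128 + 64 + 32 + 16 + 2 + 1, so 513^243 ≡ 363·213·363·213·57·513 ≡ 391 (mod 577)
64·391 = 25024 ≡ 213 (mod 577)
213 ≡ 213 (mod 577); signature holds.

yes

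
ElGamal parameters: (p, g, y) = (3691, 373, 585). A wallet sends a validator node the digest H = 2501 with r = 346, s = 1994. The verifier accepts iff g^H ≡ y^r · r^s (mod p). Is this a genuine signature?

forged

Left side g^H mod p:
373^2 = 139129 ≡ 2562
373^4 ≡ 2562^2 = 6563844 ≡ 1246
373^8 ≡ 1246^2 = 1552516 ≡ 2296
373^16 ≡ 2296^2 = 5271616 ≡ 868
373^32 ≡ 868^2 = 753424 ≡ 460
373^64 ≡ 460^2 = 211600 ≡ 1213
373^128 ≡ 1213^2 = 1471369 ≡ 2351
373^256 ≡ 2351^2 = 5527201 ≡ 1774
373^512 ≡ 1774^2 = 3147076 ≡ 2344
373^1024 ≡ 2344^2 = 5494336 ≡ 2128
373^2048 ≡ 2128^2 = 4528384 ≡ 3218
2501 = 2048 + 256 + 128 + 64 + 4 + 1, so 373^2501 ≡ 3218·1774·2351·1213·1246·373 ≡ 179 (mod 3691)
Right side y^r · r^s mod p:
585^2 = 342225 ≡ 2653
585^4 ≡ 2653^2 = 7038409 ≡ 3363
585^8 ≡ 3363^2 = 11309769 ≡ 545
585^16 ≡ 545^2 = 297025 ≡ 1745
585^32 ≡ 1745^2 = 3045025 ≡ 3641
585^64 ≡ 3641^2 = 13256881 ≡ 2500
585^128 ≡ 2500^2 = 6250000 ≡ 1137
585^256 ≡ 1137^2 = 1292769 ≡ 919
346 = 256 + 64 + 16 + 8 + 2, so 585^346 ≡ 919·2500·1745·545·2653 ≡ 2851 (mod 3691)
346^2 = 119716 ≡ 1604
346^4 ≡ 1604^2 = 2572816 ≡ 189
346^8 ≡ 189^2 = 35721 ≡ 2502
346^16 ≡ 2502^2 = 6260004 ≡ 68
346^32 ≡ 68^2 = 4624 ≡ 933
346^64 ≡ 933^2 = 870489 ≡ 3104
346^128 ≡ 3104^2 = 9634816 ≡ 1306
346^256 ≡ 1306^2 = 1705636 ≡ 394
346^512 ≡ 394^2 = 155236 ≡ 214
346^1024 ≡ 214^2 = 45796 ≡ 1504
1994 = 1024 + 512 + 256 + 128 + 64 + 8 + 2, so 346^1994 ≡ 1504·214·394·1306·3104·2502·1604 ≡ 2368 (mod 3691)
2851·2368 = 6751168 ≡ 329 (mod 3691)
179 ≠ 329, so verification fails.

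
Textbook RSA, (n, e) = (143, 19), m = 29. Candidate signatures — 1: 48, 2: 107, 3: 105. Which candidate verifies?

2

Candidate 1: Squares mod 143: 48^1≡48, 48^2≡16, 48^4≡113, 48^8≡42, 48^16≡48; 19 = 16 + 2 + 1, so 48^19 ≡ 48·16·48 ≡ 113 (mod 143)
Candidate 2: Squares mod 143: 107^1≡107, 107^2≡9, 107^4≡81, 107^8≡126, 107^16≡3; 19 = 16 + 2 + 1, so 107^19 ≡ 3·9·107 ≡ 29 (mod 143)
  → matches m = 29
Candidate 3: Squares mod 143: 105^1≡105, 105^2≡14, 105^4≡53, 105^8≡92, 105^16≡27; 19 = 16 + 2 + 1, so 105^19 ≡ 27·14·105 ≡ 79 (mod 143)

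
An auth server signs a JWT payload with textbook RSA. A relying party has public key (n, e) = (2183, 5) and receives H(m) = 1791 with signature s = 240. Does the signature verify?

s^2 ≡ 240^2 = 57600 ≡ 842
s^4 ≡ 842^2 = 708964 ≡ 1672
5 = 4 + 1, so s^5 ≡ 1672·240 ≡ 1791 (mod 2183)
1791 = H(m), so the signature checks out.

verifies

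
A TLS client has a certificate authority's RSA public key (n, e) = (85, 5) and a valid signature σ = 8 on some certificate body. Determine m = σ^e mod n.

σ^2 ≡ 8^2 = 64
σ^4 ≡ 64^2 = 4096 ≡ 16
5 = 4 + 1, so σ^5 ≡ 16·8 ≡ 43 (mod 85)

43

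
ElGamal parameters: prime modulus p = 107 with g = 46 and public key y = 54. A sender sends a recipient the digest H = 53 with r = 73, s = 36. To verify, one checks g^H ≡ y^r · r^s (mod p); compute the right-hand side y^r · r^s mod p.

106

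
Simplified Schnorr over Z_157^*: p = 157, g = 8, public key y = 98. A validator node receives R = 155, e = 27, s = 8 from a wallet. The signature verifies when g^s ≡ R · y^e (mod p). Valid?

yes

g^s mod p:
Squares mod 157: 8^1≡8, 8^2≡64, 8^4≡14, 8^8≡39
8^8 ≡ 39 (mod 157)
R · y^e mod p:
Squares mod 157: 98^1≡98, 98^2≡27, 98^4≡101, 98^8≡153, 98^16≡16
27 = 16 + 8 + 2 + 1, so 98^27 ≡ 16·153·27·98 ≡ 59 (mod 157)
155·59 = 9145 ≡ 39 (mod 157)
39 ≡ 39 (mod 157); signature holds.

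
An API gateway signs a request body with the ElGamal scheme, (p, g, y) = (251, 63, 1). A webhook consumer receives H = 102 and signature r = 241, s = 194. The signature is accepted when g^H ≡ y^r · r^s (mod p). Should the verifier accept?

accept

Left side g^H mod p:
63^2 = 3969 ≡ 204
63^4 ≡ 204^2 = 41616 ≡ 201
63^8 ≡ 201^2 = 40401 ≡ 241
63^16 ≡ 241^2 = 58081 ≡ 100
63^32 ≡ 100^2 = 10000 ≡ 211
63^64 ≡ 211^2 = 44521 ≡ 94
102 = 64 + 32 + 4 + 2, so 63^102 ≡ 94·211·201·204 ≡ 204 (mod 251)
Right side y^r · r^s mod p:
1^2 = 1
1^4 ≡ 1^2 = 1
1^8 ≡ 1^2 = 1
1^16 ≡ 1^2 = 1
1^32 ≡ 1^2 = 1
1^64 ≡ 1^2 = 1
1^128 ≡ 1^2 = 1
241 = 128 + 64 + 32 + 16 + 1, so 1^241 ≡ 1·1·1·1·1 ≡ 1 (mod 251)
241^2 = 58081 ≡ 100
241^4 ≡ 100^2 = 10000 ≡ 211
241^8 ≡ 211^2 = 44521 ≡ 94
241^16 ≡ 94^2 = 8836 ≡ 51
241^32 ≡ 51^2 = 2601 ≡ 91
241^64 ≡ 91^2 = 8281 ≡ 249
241^128 ≡ 249^2 = 62001 ≡ 4
194 = 128 + 64 + 2, so 241^194 ≡ 4·249·100 ≡ 204 (mod 251)
1·204 = 204 ≡ 204 (mod 251)
204 ≡ 204 (mod 251), so the signature is genuine.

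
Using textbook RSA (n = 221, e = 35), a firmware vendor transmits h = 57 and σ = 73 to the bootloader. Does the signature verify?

σ^2 ≡ 73^2 = 5329 ≡ 25
σ^4 ≡ 25^2 = 625 ≡ 183
σ^8 ≡ 183^2 = 33489 ≡ 118
σ^16 ≡ 118^2 = 13924 ≡ 1
σ^32 ≡ 1^2 = 1
35 = 32 + 2 + 1, so σ^35 ≡ 1·25·73 ≡ 57 (mod 221)
57 = h, so the signature checks out.

verifies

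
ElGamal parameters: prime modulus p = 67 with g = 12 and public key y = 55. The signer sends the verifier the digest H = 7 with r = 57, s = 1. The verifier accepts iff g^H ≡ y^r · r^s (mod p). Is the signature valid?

invalid

Left side g^H mod p:
Squares mod 67: 12^1≡12, 12^2≡10, 12^4≡33
7 = 4 + 2 + 1, so 12^7 ≡ 33·10·12 ≡ 7 (mod 67)
Right side y^r · r^s mod p:
Squares mod 67: 55^1≡55, 55^2≡10, 55^4≡33, 55^8≡17, 55^16≡21, 55^32≡39
57 = 32 + 16 + 8 + 1, so 55^57 ≡ 39·21·17·55 ≡ 22 (mod 67)
57^1 mod 67 = 57
22·57 = 1254 ≡ 48 (mod 67)
7 ≠ 48, so verification fails.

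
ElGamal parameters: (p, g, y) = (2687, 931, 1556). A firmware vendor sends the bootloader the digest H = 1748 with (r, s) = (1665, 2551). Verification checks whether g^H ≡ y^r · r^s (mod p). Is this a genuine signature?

genuine

Left side g^H mod p:
931^2 = 866761 ≡ 1547
931^4 ≡ 1547^2 = 2393209 ≡ 1779
931^8 ≡ 1779^2 = 3164841 ≡ 2242
931^16 ≡ 2242^2 = 5026564 ≡ 1874
931^32 ≡ 1874^2 = 3511876 ≡ 2654
931^64 ≡ 2654^2 = 7043716 ≡ 1089
931^128 ≡ 1089^2 = 1185921 ≡ 954
931^256 ≡ 954^2 = 910116 ≡ 1910
931^512 ≡ 1910^2 = 3648100 ≡ 1841
931^1024 ≡ 1841^2 = 3389281 ≡ 974
1748 = 1024 + 512 + 128 + 64 + 16 + 4, so 931^1748 ≡ 974·1841·954·1089·1874·1779 ≡ 1991 (mod 2687)
Right side y^r · r^s mod p:
1556^2 = 2421136 ≡ 149
1556^4 ≡ 149^2 = 22201 ≡ 705
1556^8 ≡ 705^2 = 497025 ≡ 2617
1556^16 ≡ 2617^2 = 6848689 ≡ 2213
1556^32 ≡ 2213^2 = 4897369 ≡ 1655
1556^64 ≡ 1655^2 = 2739025 ≡ 972
1556^128 ≡ 972^2 = 944784 ≡ 1647
1556^256 ≡ 1647^2 = 2712609 ≡ 1426
1556^512 ≡ 1426^2 = 2033476 ≡ 2104
1556^1024 ≡ 2104^2 = 4426816 ≡ 1327
1665 = 1024 + 512 + 128 + 1, so 1556^1665 ≡ 1327·2104·1647·1556 ≡ 1908 (mod 2687)
1665^2 = 2772225 ≡ 1928
1665^4 ≡ 1928^2 = 3717184 ≡ 1063
1665^8 ≡ 1063^2 = 1129969 ≡ 1429
1665^16 ≡ 1429^2 = 2042041 ≡ 2608
1665^32 ≡ 2608^2 = 6801664 ≡ 867
1665^64 ≡ 867^2 = 751689 ≡ 2016
1665^128 ≡ 2016^2 = 4064256 ≡ 1512
1665^256 ≡ 1512^2 = 2286144 ≡ 2194
1665^512 ≡ 2194^2 = 4813636 ≡ 1219
1665^1024 ≡ 1219^2 = 1485961 ≡ 50
1665^2048 ≡ 50^2 = 2500
2551 = 2048 + 256 + 128 + 64 + 32 + 16 + 4 + 2 + 1, so 1665^2551 ≡ 2500·2194·1512·2016·867·2608·1063·1928·1665 ≡ 946 (mod 2687)
1908·946 = 1804968 ≡ 1991 (mod 2687)
1991 ≡ 1991 (mod 2687), so the signature is genuine.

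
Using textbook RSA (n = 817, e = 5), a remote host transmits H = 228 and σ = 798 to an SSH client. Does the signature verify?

Squares mod 817: σ^1≡798, σ^2≡361, σ^4≡418
5 = 4 + 1, so σ^5 ≡ 418·798 ≡ 228 (mod 817)
σ^5 mod 817 = 228 matches H.

verifies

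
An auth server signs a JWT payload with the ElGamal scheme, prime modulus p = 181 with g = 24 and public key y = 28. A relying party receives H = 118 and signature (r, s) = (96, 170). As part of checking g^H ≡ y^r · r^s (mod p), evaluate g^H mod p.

166

Squares mod 181: 24^1≡24, 24^2≡33, 24^4≡3, 24^8≡9, 24^16≡81, 24^32≡45, 24^64≡34
118 = 64 + 32 + 16 + 4 + 2, so 24^118 ≡ 34·45·81·3·33 ≡ 166 (mod 181)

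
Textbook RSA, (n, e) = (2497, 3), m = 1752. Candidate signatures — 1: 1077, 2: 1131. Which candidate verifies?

Candidate 1: Squares mod 2497: 1077^1≡1077, 1077^2≡1321; 3 = 2 + 1, so 1077^3 ≡ 1321·1077 ≡ 1924 (mod 2497)
Candidate 2: Squares mod 2497: 1131^1≡1131, 1131^2≡697; 3 = 2 + 1, so 1131^3 ≡ 697·1131 ≡ 1752 (mod 2497)
  → matches m = 1752

2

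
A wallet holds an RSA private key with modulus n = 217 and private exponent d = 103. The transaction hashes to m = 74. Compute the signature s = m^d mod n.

m^2 ≡ 74^2 = 5476 ≡ 51
m^4 ≡ 51^2 = 2601 ≡ 214
m^8 ≡ 214^2 = 45796 ≡ 9
m^16 ≡ 9^2 = 81
m^32 ≡ 81^2 = 6561 ≡ 51
m^64 ≡ 51^2 = 2601 ≡ 214
103 = 64 + 32 + 4 + 2 + 1, so m^103 ≡ 214·51·214·51·74 ≡ 172 (mod 217)

172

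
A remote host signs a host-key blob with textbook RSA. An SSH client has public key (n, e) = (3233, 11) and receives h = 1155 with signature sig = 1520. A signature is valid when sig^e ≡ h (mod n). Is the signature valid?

sig^11 mod 3233 = 1155
sig^11 mod 3233 = 1155 matches h.

valid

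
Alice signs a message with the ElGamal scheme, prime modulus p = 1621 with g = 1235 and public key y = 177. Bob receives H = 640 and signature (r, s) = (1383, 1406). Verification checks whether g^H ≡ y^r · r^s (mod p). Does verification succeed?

passes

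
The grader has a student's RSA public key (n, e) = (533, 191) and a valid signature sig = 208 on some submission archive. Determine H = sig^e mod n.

260

sig^2 ≡ 208^2 = 43264 ≡ 91
sig^4 ≡ 91^2 = 8281 ≡ 286
sig^8 ≡ 286^2 = 81796 ≡ 247
sig^16 ≡ 247^2 = 61009 ≡ 247
sig^32 ≡ 247^2 = 61009 ≡ 247
sig^64 ≡ 247^2 = 61009 ≡ 247
sig^128 ≡ 247^2 = 61009 ≡ 247
191 = 128 + 32 + 16 + 8 + 4 + 2 + 1, so sig^191 ≡ 247·247·247·247·286·91·208 ≡ 260 (mod 533)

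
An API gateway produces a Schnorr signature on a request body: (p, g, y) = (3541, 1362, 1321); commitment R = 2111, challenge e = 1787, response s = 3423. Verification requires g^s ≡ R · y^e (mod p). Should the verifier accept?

accept

g^s mod p:
Squares mod 3541: 1362^1≡1362, 1362^2≡3101, 1362^4≡2386, 1362^8≡2609, 1362^16≡1079, 1362^32≡2793, 1362^64≡26, 1362^128≡676, 1362^256≡187, 1362^512≡3100, 1362^1024≡3267, 1362^2048≡715
3423 = 2048 + 1024 + 256 + 64 + 16 + 8 + 4 + 2 + 1, so 1362^3423 ≡ 715·3267·187·26·1079·2609·2386·3101·1362 ≡ 2179 (mod 3541)
R · y^e mod p:
Squares mod 3541: 1321^1≡1321, 1321^2≡2869, 1321^4≡1877, 1321^8≡3375, 1321^16≡2769, 1321^32≡1096, 1321^64≡817, 1321^128≡1781, 1321^256≡2766, 1321^512≡2196, 1321^1024≡3115
1787 = 1024 + 512 + 128 + 64 + 32 + 16 + 8 + 2 + 1, so 1321^1787 ≡ 3115·2196·1781·817·1096·2769·3375·2869·1321 ≡ 3537 (mod 3541)
2111·3537 = 7466607 ≡ 2179 (mod 3541)
2179 ≡ 2179 (mod 3541); signature holds.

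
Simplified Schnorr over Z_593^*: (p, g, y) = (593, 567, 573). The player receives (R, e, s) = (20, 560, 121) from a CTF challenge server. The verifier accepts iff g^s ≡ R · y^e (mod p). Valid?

g^s mod p:
567^121 mod 593 = 349
R · y^e mod p:
573^560 mod 593 = 225
20·225 = 4500 ≡ 349 (mod 593)
349 ≡ 349 (mod 593); signature holds.

yes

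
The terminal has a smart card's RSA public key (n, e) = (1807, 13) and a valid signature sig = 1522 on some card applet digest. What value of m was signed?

sig^13 mod 1807 = 92

92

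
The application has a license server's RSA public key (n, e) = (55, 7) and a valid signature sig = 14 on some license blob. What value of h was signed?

sig^7 mod 55 = 9

9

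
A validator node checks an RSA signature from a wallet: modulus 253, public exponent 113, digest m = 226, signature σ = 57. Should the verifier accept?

reject

σ^113 mod 253 = 250
σ^113 mod 253 = 250, but m = 226.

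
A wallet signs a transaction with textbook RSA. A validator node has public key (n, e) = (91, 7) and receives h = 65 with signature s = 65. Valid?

Squares mod 91: s^1≡65, s^2≡39, s^4≡65
7 = 4 + 2 + 1, so s^7 ≡ 65·39·65 ≡ 65 (mod 91)
s^7 mod 91 = 65 matches h.

yes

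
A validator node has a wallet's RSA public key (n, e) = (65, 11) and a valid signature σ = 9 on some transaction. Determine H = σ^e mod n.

σ^2 ≡ 9^2 = 81 ≡ 16
σ^4 ≡ 16^2 = 256 ≡ 61
σ^8 ≡ 61^2 = 3721 ≡ 16
11 = 8 + 2 + 1, so σ^11 ≡ 16·16·9 ≡ 29 (mod 65)

29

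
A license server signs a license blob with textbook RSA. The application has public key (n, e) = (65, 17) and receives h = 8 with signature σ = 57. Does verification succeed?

σ^2 ≡ 57^2 = 3249 ≡ 64
σ^4 ≡ 64^2 = 4096 ≡ 1
σ^8 ≡ 1^2 = 1
σ^16 ≡ 1^2 = 1
17 = 16 + 1, so σ^17 ≡ 1·57 ≡ 57 (mod 65)
57 ≠ 8, so verification fails.

fails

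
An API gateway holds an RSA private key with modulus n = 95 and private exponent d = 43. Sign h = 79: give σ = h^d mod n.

59

h^43 mod 95 = 59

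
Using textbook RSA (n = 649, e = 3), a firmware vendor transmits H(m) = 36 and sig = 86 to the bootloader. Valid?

yes

sig^3 mod 649 = 36
Since 36 equals the digest 36, verification succeeds.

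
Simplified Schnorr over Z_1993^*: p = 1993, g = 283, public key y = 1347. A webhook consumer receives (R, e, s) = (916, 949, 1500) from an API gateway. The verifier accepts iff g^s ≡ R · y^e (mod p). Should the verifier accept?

g^s mod p:
Squares mod 1993: 283^1≡283, 283^2≡369, 283^4≡637, 283^8≡1190, 283^16≡1070, 283^32≡918, 283^64≡1678, 283^128≡1568, 283^256≡1255, 283^512≡555, 283^1024≡1103
1500 = 1024 + 256 + 128 + 64 + 16 + 8 + 4, so 283^1500 ≡ 1103·1255·1568·1678·1070·1190·637 ≡ 1264 (mod 1993)
R · y^e mod p:
Squares mod 1993: 1347^1≡1347, 1347^2≡779, 1347^4≡969, 1347^8≡258, 1347^16≡795, 1347^32≡244, 1347^64≡1739, 1347^128≡740, 1347^256≡1518, 1347^512≡416
949 = 512 + 256 + 128 + 32 + 16 + 4 + 1, so 1347^949 ≡ 416·1518·740·244·795·969·1347 ≡ 1865 (mod 1993)
916·1865 = 1708340 ≡ 339 (mod 1993)
1264 ≠ 339; the check fails.

reject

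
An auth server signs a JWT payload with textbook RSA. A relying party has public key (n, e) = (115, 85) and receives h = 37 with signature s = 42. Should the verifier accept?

s^2 ≡ 42^2 = 1764 ≡ 39
s^4 ≡ 39^2 = 1521 ≡ 26
s^8 ≡ 26^2 = 676 ≡ 101
s^16 ≡ 101^2 = 10201 ≡ 81
s^32 ≡ 81^2 = 6561 ≡ 6
s^64 ≡ 6^2 = 36
85 = 64 + 16 + 4 + 1, so s^85 ≡ 36·81·26·42 ≡ 37 (mod 115)
s^85 mod 115 = 37 matches h.

accept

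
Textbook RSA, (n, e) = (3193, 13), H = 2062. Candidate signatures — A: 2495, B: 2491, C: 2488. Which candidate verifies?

Candidate A: Squares mod 3193: 2495^1≡2495, 2495^2≡1868, 2495^4≡2668, 2495^8≡1027; 13 = 8 + 4 + 1, so 2495^13 ≡ 1027·2668·2495 ≡ 1205 (mod 3193)
Candidate B: Squares mod 3193: 2491^1≡2491, 2491^2≡1082, 2491^4≡2086, 2491^8≡2530; 13 = 8 + 4 + 1, so 2491^13 ≡ 2530·2086·2491 ≡ 2284 (mod 3193)
Candidate C: Squares mod 3193: 2488^1≡2488, 2488^2≡2110, 2488^4≡1058, 2488^8≡1814; 13 = 8 + 4 + 1, so 2488^13 ≡ 1814·1058·2488 ≡ 2062 (mod 3193)
  → matches H = 2062

C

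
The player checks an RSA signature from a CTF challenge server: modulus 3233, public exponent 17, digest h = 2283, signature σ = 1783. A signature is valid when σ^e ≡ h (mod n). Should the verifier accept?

Squares mod 3233: σ^1≡1783, σ^2≡1050, σ^4≡47, σ^8≡2209, σ^16≡1084
17 = 16 + 1, so σ^17 ≡ 1084·1783 ≡ 2671 (mod 3233)
σ^17 mod 3233 = 2671, but h = 2283.

reject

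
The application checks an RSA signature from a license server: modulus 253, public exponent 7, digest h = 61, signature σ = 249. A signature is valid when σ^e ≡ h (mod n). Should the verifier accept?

accept

σ^2 ≡ 249^2 = 62001 ≡ 16
σ^4 ≡ 16^2 = 256 ≡ 3
7 = 4 + 2 + 1, so σ^7 ≡ 3·16·249 ≡ 61 (mod 253)
Since 61 equals the digest 61, verification succeeds.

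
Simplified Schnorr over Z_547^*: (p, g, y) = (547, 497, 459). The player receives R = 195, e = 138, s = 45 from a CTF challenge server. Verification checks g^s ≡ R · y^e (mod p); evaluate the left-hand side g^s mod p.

497^2 = 247009 ≡ 312
497^4 ≡ 312^2 = 97344 ≡ 525
497^8 ≡ 525^2 = 275625 ≡ 484
497^16 ≡ 484^2 = 234256 ≡ 140
497^32 ≡ 140^2 = 19600 ≡ 455
45 = 32 + 8 + 4 + 1, so 497^45 ≡ 455·484·525·497 ≡ 315 (mod 547)

315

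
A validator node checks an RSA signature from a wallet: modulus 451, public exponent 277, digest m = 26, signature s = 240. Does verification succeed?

passes

Squares mod 451: s^1≡240, s^2≡323, s^4≡148, s^8≡256, s^16≡141, s^32≡37, s^64≡16, s^128≡256, s^256≡141
277 = 256 + 16 + 4 + 1, so s^277 ≡ 141·141·148·240 ≡ 26 (mod 451)
Since 26 equals the digest 26, verification succeeds.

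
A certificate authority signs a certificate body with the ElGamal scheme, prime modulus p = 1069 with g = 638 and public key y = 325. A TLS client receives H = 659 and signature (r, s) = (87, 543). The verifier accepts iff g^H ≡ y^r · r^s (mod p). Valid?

no

Left side g^H mod p:
Squares mod 1069: 638^1≡638, 638^2≡824, 638^4≡161, 638^8≡265, 638^16≡740, 638^32≡272, 638^64≡223, 638^128≡555, 638^256≡153, 638^512≡960
659 = 512 + 128 + 16 + 2 + 1, so 638^659 ≡ 960·555·740·824·638 ≡ 1044 (mod 1069)
Right side y^r · r^s mod p:
Squares mod 1069: 325^1≡325, 325^2≡863, 325^4≡745, 325^8≡214, 325^16≡898, 325^32≡378, 325^64≡707
87 = 64 + 16 + 4 + 2 + 1, so 325^87 ≡ 707·898·745·863·325 ≡ 592 (mod 1069)
Squares mod 1069: 87^1≡87, 87^2≡86, 87^4≡982, 87^8≡86, 87^16≡982, 87^32≡86, 87^64≡982, 87^128≡86, 87^256≡982, 87^512≡86
543 = 512 + 16 + 8 + 4 + 2 + 1, so 87^543 ≡ 86·982·86·982·86·87 ≡ 1068 (mod 1069)
592·1068 = 632256 ≡ 477 (mod 1069)
1044 ≠ 477, so verification fails.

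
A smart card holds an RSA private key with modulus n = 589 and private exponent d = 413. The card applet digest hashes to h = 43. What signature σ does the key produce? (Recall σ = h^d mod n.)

270

h^2 ≡ 43^2 = 1849 ≡ 82
h^4 ≡ 82^2 = 6724 ≡ 245
h^8 ≡ 245^2 = 60025 ≡ 536
h^16 ≡ 536^2 = 287296 ≡ 453
h^32 ≡ 453^2 = 205209 ≡ 237
h^64 ≡ 237^2 = 56169 ≡ 214
h^128 ≡ 214^2 = 45796 ≡ 443
h^256 ≡ 443^2 = 196249 ≡ 112
413 = 256 + 128 + 16 + 8 + 4 + 1, so h^413 ≡ 112·443·453·536·245·43 ≡ 270 (mod 589)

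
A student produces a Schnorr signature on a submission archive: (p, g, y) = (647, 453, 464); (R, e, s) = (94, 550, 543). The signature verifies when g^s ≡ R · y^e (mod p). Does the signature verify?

g^s mod p:
453^2 = 205209 ≡ 110
453^4 ≡ 110^2 = 12100 ≡ 454
453^8 ≡ 454^2 = 206116 ≡ 370
453^16 ≡ 370^2 = 136900 ≡ 383
453^32 ≡ 383^2 = 146689 ≡ 467
453^64 ≡ 467^2 = 218089 ≡ 50
453^128 ≡ 50^2 = 2500 ≡ 559
453^256 ≡ 559^2 = 312481 ≡ 627
453^512 ≡ 627^2 = 393129 ≡ 400
543 = 512 + 16 + 8 + 4 + 2 + 1, so 453^543 ≡ 400·383·370·454·110·453 ≡ 111 (mod 647)
R · y^e mod p:
464^2 = 215296 ≡ 492
464^4 ≡ 492^2 = 242064 ≡ 86
464^8 ≡ 86^2 = 7396 ≡ 279
464^16 ≡ 279^2 = 77841 ≡ 201
464^32 ≡ 201^2 = 40401 ≡ 287
464^64 ≡ 287^2 = 82369 ≡ 200
464^128 ≡ 200^2 = 40000 ≡ 533
464^256 ≡ 533^2 = 284089 ≡ 56
464^512 ≡ 56^2 = 3136 ≡ 548
550 = 512 + 32 + 4 + 2, so 464^550 ≡ 548·287·86·492 ≡ 548 (mod 647)
94·548 = 51512 ≡ 399 (mod 647)
111 ≠ 399; the check fails.

does not verify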